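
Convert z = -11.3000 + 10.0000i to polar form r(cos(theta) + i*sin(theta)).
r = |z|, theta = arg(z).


r = sqrt(127.69+100) = sqrt(227.69) = 15.0894
theta = atan2(10, -11.3) = 138.4926 degrees

r = 15.0894, theta = 138.4926 degrees


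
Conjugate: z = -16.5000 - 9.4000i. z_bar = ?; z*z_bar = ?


z_bar = -16.5000 + 9.4000i
z*z_bar = (-16.5)^2 + (-9.4)^2 = 272.25 + 88.36 = 360.61

z_bar = -16.5000 + 9.4000i, z*z_bar = 360.61


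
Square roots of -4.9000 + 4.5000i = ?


|z| = sqrt(24.01+20.25) = 6.6528
sqrt((|z|+a)/2) = sqrt((6.6528+(-4.9))/2) = sqrt(0.8764) = 0.9362
sqrt((|z|-a)/2) = sqrt((6.6528-(-4.9))/2) = sqrt(5.7764) = 2.4034

±(0.9362 + 2.4034i) i.e. 0.9362 + 2.4034i and -0.9362 - 2.4034i


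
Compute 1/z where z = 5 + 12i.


|z|^2 = 25+144 = 169
1/z = (5 - 12i)/169

1/z = 0.0296 - 0.0710i


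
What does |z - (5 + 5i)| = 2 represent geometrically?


|z - z0| = r is a circle with center z0 and radius r.
Center = (5, 5), radius = 2

Circle with center (5, 5) and radius 2


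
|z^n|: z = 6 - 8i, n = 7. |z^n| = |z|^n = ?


|z| = sqrt(36+64) = sqrt(100) = 10
|z^7| = |z|^7 = 10^7 = 10000000

|z^7| = 10000000


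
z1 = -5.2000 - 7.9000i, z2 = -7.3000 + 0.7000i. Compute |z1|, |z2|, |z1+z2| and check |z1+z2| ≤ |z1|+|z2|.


|z1| = sqrt((-5.2)^2 + (-7.9)^2) = sqrt(89.45) = 9.4578
|z2| = sqrt((-7.3)^2 + 0.7^2) = sqrt(53.78) = 7.3335
z1+z2 = -12.5000 - 7.2000i
|z1+z2| = sqrt(208.09) = 14.4253
|z1|+|z2| = 9.4578 + 7.3335 = 16.7913

|z1+z2| = 14.4253 ≤ |z1|+|z2| = 16.7913 (verified)


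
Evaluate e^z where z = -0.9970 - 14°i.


e^-0.9970 = 0.3690
cos(-14°) = 0.9703
sin(-14°) = -0.2419
Real = 0.3690*0.9703 = 0.3580
Imag = 0.3690*(-0.2419) = -0.0893

0.3580 - 0.0893i


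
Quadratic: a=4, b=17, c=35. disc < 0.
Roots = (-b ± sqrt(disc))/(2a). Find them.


disc = 17^2 - 4*4*35 = 289 - 560 = -271
sqrt(|disc|) = sqrt(271) = 16.4621
Real part = -17/(2*4) = -2.1250
Imag part = 16.4621/(2*4) = 2.0578

-2.1250 ± 2.0578i


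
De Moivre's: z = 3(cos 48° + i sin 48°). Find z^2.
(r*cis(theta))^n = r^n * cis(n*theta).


r^2 = 3^2 = 9
n*theta = 2*48° = 96° = 96° (mod 360)
a = 9*cos(96°) = -0.9408
b = 9*sin(96°) = 8.9507

9 cis(96°) = -0.9408 + 8.9507i


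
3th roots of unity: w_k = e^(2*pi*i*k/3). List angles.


The 3th roots of unity are cis(360k/3°) for k=0..2
Angle step = 360/3 = 120°
Primitive root: cis(120°)
Primitive root = -0.5000 + 0.8660i

3 roots at angles: 0°, 120°, 240°


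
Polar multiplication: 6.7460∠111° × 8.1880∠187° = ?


r = 6.7460 * 8.1880 = 55.2362
theta = 111° + 187° = 298° = 298° (mod 360)

55.2362 cis(298°)


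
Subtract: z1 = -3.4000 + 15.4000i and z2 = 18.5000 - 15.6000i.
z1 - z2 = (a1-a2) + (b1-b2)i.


Real: -3.4 - 18.5 = -21.9
Imag: 15.4 + 15.6 = 31

-21.9000 + 31.0000i


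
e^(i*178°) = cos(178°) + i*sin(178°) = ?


cos(178°) = -0.9994
sin(178°) = 0.0349

e^(i*178°) = -0.9994 + 0.0349i


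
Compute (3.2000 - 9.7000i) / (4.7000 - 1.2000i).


Conjugate of z2 = 4.7000 + 1.2000i
Numerator: (3.2000 - 9.7000i)(4.7000 + 1.2000i) = 26.6800 - 41.7500i
Denominator: 4.7^2 + (-1.2)^2 = 23.53
Result = (26.6800 - 41.7500i)/23.53

1.1339 - 1.7743i


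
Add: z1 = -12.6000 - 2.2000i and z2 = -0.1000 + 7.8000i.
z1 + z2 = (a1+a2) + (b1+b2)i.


Real: -12.6 - 0.1 = -12.7
Imag: -2.2 + 7.8 = 5.6

-12.7000 + 5.6000i


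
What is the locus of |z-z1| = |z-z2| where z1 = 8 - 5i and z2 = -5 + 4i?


Equal distances means the locus is the perpendicular bisector of z1 and z2.
Midpoint = ((8+(-5))/2, (-5+4)/2) = (1.5000, -0.5000)

Perpendicular bisector through (1.5000, -0.5000)


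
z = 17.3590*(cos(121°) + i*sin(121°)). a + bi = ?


a = 17.3590*cos(121°) = 17.3590*(-0.515038) = -8.9405
b = 17.3590*sin(121°) = 17.3590*0.85717 = 14.8796

-8.9405 + 14.8796i


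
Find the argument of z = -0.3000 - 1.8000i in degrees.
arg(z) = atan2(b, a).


Re = -0.3, Im = -1.8
arg = atan2(-1.8, -0.3) = -99.4623 degrees

arg(z) = -99.4623 degrees


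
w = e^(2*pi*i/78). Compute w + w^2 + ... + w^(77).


With w = e^(2*pi*i/78), all 78 of the 78th roots of unity w^0 = 1, w, ..., w^(77) sum to 0: 1 + w + ... + w^(77) = (1 - w^78)/(1 - w) = 0 since w^78 = 1, w ≠ 1.
Removing the root 1: w + w^2 + ... + w^(77) = 0 - 1 = -1

Sum = -1


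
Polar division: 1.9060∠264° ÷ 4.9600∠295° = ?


r = 1.9060 / 4.9600 = 0.3843
theta = 264° - 295° = -31° = 329° (mod 360)

0.3843 cis(329°)


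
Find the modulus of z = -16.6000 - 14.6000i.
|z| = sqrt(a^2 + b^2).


|z| = sqrt((-16.6)^2 + (-14.6)^2) = sqrt(275.56 + 213.16) = sqrt(488.72) = 22.1070

|z| = 22.1070


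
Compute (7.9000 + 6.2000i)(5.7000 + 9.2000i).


Real = 7.9*5.7 - 6.2*9.2 = 45.03 - 57.04 = -12.01
Imag = 7.9*9.2 + 5.7*6.2 = 72.68 + 35.34 = 108.02

-12.0100 + 108.0200i


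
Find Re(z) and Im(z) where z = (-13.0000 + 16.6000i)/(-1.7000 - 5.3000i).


Multiply by conjugate: (-13.0000 + 16.6000i)(-1.7000 + 5.3000i) / ((-1.7)^2 + (-5.3)^2)
Numerator real = -13*(-1.7) + 16.6*(-5.3) = -65.88
Numerator imag = 16.6*(-1.7) - (-13)*(-5.3) = -97.12
Denominator = 30.98
Re(z) = -65.88/30.98 = -2.1265
Im(z) = -97.12/30.98 = -3.1349

Re(z) = -2.1265, Im(z) = -3.1349


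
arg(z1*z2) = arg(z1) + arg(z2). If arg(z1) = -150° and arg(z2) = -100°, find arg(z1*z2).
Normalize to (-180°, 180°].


arg(z1*z2) = -150° - 100° = -250°
Normalized to (-180°, 180°]: 110°

110°


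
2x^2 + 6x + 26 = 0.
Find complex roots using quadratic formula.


disc = 6^2 - 4*2*26 = 36 - 208 = -172
sqrt(|disc|) = sqrt(172) = 13.1149
Real part = -6/(2*2) = -1.5000
Imag part = 13.1149/(2*2) = 3.2787

-1.5000 ± 3.2787i


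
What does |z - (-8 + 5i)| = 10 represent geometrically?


|z - z0| = r is a circle with center z0 and radius r.
Center = (-8, 5), radius = 10

Circle with center (-8, 5) and radius 10


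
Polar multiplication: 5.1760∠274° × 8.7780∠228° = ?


r = 5.1760 * 8.7780 = 45.4349
theta = 274° + 228° = 502° = 142° (mod 360)

45.4349 cis(142°)


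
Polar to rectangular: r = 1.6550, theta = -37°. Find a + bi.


a = 1.6550*cos(-37°) = 1.6550*0.7986 = 1.3217
b = 1.6550*sin(-37°) = 1.6550*(-0.6018) = -0.9960

1.3217 - 0.9960i


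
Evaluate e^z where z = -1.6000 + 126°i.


e^-1.6000 = 0.2019
cos(126°) = -0.5878
sin(126°) = 0.809
Real = 0.2019*(-0.5878) = -0.1187
Imag = 0.2019*0.809 = 0.1633

-0.1187 + 0.1633i


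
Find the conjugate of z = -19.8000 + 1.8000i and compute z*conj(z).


z_bar = -19.8000 - 1.8000i
z*z_bar = (-19.8)^2 + 1.8^2 = 392.04 + 3.24 = 395.28

z_bar = -19.8000 - 1.8000i, z*z_bar = 395.28


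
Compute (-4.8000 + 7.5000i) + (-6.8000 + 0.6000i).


Real: -4.8 - 6.8 = -11.6
Imag: 7.5 + 0.6 = 8.1

-11.6000 + 8.1000i


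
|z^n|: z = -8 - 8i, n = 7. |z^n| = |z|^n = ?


|z| = sqrt(64+64) = sqrt(128) = 11.3137
|z^7| = |z|^7 = (sqrt(128))^7 = 128^3 * sqrt(128) = 2097152*sqrt(128)

|z^7| = 2097152*sqrt(128) ≈ 23726566.4061


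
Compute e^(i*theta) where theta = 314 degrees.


cos(314°) = 0.6947
sin(314°) = -0.7193

e^(i*314°) = 0.6947 - 0.7193i


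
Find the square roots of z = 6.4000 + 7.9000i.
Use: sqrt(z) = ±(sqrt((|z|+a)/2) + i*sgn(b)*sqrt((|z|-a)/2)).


|z| = sqrt(40.96+62.41) = 10.1671
sqrt((|z|+a)/2) = sqrt((10.1671+6.4)/2) = sqrt(8.2836) = 2.8781
sqrt((|z|-a)/2) = sqrt((10.1671-6.4)/2) = sqrt(1.8836) = 1.3724

±(2.8781 + 1.3724i) i.e. 2.8781 + 1.3724i and -2.8781 - 1.3724i


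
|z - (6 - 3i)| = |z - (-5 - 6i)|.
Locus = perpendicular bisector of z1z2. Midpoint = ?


Equal distances means the locus is the perpendicular bisector of z1 and z2.
Midpoint = ((6+(-5))/2, (-3+(-6))/2) = (0.5000, -4.5000)

Perpendicular bisector through (0.5000, -4.5000)


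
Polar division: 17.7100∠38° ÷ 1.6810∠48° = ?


r = 17.7100 / 1.6810 = 10.5354
theta = 38° - 48° = -10° = 350° (mod 360)

10.5354 cis(350°)


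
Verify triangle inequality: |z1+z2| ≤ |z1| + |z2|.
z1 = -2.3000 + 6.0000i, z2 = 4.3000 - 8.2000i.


|z1| = sqrt((-2.3)^2 + 6^2) = sqrt(41.29) = 6.4257
|z2| = sqrt(4.3^2 + (-8.2)^2) = sqrt(85.73) = 9.2590
z1+z2 = 2.0000 - 2.2000i
|z1+z2| = sqrt(8.84) = 2.9732
|z1|+|z2| = 6.4257 + 9.2590 = 15.6847

|z1+z2| = 2.9732 ≤ |z1|+|z2| = 15.6847 (verified)


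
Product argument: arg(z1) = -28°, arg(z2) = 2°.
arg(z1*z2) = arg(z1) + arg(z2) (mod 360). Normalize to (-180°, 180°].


arg(z1*z2) = -28° + 2° = -26°
Normalized to (-180°, 180°]: -26°

-26°


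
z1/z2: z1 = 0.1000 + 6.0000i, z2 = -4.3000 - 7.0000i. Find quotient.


Conjugate of z2 = -4.3000 + 7.0000i
Numerator: (0.1000 + 6.0000i)(-4.3000 + 7.0000i) = -42.4300 - 25.1000i
Denominator: (-4.3)^2 + (-7)^2 = 67.49
Result = (-42.4300 - 25.1000i)/67.49

-0.6287 - 0.3719i


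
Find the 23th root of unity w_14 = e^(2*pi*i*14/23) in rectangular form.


Angle = 360*14/23 = 219.1304°
a = cos(219.1304°) = -0.7757
b = sin(219.1304°) = -0.6311

-0.7757 - 0.6311i


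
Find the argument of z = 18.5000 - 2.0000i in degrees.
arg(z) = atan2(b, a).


Re = 18.5, Im = -2
arg = atan2(-2, 18.5) = -6.1702 degrees

arg(z) = -6.1702 degrees


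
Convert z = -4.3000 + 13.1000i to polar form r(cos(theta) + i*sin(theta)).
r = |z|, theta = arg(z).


r = sqrt(18.49+171.61) = sqrt(190.1) = 13.7877
theta = atan2(13.1, -4.3) = 108.1721 degrees

r = 13.7877, theta = 108.1721 degrees


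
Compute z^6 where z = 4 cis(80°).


r^6 = 4^6 = 4096
n*theta = 6*80° = 480° = 120° (mod 360)
a = 4096*cos(120°) = -2048.0000
b = 4096*sin(120°) = 3547.2401

4096 cis(120°) = -2048.0000 + 3547.2401i


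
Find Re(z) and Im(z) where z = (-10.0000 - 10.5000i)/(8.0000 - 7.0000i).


Multiply by conjugate: (-10.0000 - 10.5000i)(8.0000 + 7.0000i) / (8^2 + (-7)^2)
Numerator real = -10*8 - (10.5)*(-7) = -6.5
Numerator imag = -10.5*8 - (-10)*(-7) = -154
Denominator = 113
Re(z) = -6.5/113 = -0.0575
Im(z) = -154/113 = -1.3628

Re(z) = -0.0575, Im(z) = -1.3628


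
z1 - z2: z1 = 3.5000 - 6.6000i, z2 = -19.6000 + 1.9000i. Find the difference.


Real: 3.5 + 19.6 = 23.1
Imag: -6.6 - 1.9 = -8.5

23.1000 - 8.5000i


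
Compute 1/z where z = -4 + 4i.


|z|^2 = 16+16 = 32
1/z = (-4 - 4i)/32

1/z = -0.1250 - 0.1250i


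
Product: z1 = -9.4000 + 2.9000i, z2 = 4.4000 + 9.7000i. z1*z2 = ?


Real = -9.4*4.4 - 2.9*9.7 = -41.36 - 28.13 = -69.49
Imag = -9.4*9.7 + 4.4*2.9 = -91.18 + 12.76 = -78.42

-69.4900 - 78.4200i


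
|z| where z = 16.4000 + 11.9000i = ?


|z| = sqrt(16.4^2 + 11.9^2) = sqrt(268.96 + 141.61) = sqrt(410.57) = 20.2625

|z| = 20.2625


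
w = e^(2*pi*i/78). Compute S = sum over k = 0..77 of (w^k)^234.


The roots are w_k = w^k with w = e^(2*pi*i/78), and (w^k)^234 = (w^234)^k.
So S = 1 + u + u^2 + ... + u^(77) with u = w^234.
234 = 3*78 + 0, so 234 is a multiple of 78 and u = (w^78)^3 = 1.
Every one of the 78 terms equals 1: S = 78

S = 78


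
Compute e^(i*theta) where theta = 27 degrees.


cos(27°) = 0.8910
sin(27°) = 0.4540

e^(i*27°) = 0.8910 + 0.4540i


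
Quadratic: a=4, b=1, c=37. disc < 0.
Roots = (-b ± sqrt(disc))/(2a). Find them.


disc = 1^2 - 4*4*37 = 1 - 592 = -591
sqrt(|disc|) = sqrt(591) = 24.3105
Real part = -1/(2*4) = -0.1250
Imag part = 24.3105/(2*4) = 3.0388

-0.1250 ± 3.0388i


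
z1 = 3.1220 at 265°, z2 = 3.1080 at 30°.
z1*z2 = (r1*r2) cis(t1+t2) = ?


r = 3.1220 * 3.1080 = 9.7032
theta = 265° + 30° = 295° = 295° (mod 360)

9.7032 cis(295°)


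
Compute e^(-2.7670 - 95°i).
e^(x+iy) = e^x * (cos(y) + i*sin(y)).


e^-2.7670 = 0.06285
cos(-95°) = -0.0872
sin(-95°) = -0.9962
Real = 0.06285*(-0.0872) = -0.0055
Imag = 0.06285*(-0.9962) = -0.0626

-0.0055 - 0.0626i


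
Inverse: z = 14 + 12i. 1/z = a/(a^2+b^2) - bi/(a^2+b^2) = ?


|z|^2 = 196+144 = 340
1/z = (14 - 12i)/340

1/z = 0.0412 - 0.0353i


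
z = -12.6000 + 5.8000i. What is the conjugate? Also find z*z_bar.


z_bar = -12.6000 - 5.8000i
z*z_bar = (-12.6)^2 + 5.8^2 = 158.76 + 33.64 = 192.4

z_bar = -12.6000 - 5.8000i, z*z_bar = 192.4


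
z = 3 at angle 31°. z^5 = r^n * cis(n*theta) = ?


r^5 = 3^5 = 243
n*theta = 5*31° = 155° = 155° (mod 360)
a = 243*cos(155°) = -220.2328
b = 243*sin(155°) = 102.6962

243 cis(155°) = -220.2328 + 102.6962i


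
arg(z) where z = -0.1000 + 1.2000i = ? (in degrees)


Re = -0.1, Im = 1.2
arg = atan2(1.2, -0.1) = 94.7636 degrees

arg(z) = 94.7636 degrees


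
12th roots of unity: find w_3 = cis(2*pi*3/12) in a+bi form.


Angle = 360*3/12 = 90°
a = cos(90°) = 0
b = sin(90°) = 1.0000

0 + 1.0000i


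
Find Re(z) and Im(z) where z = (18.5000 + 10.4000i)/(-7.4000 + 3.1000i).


Multiply by conjugate: (18.5000 + 10.4000i)(-7.4000 - 3.1000i) / ((-7.4)^2 + 3.1^2)
Numerator real = 18.5*(-7.4) + 10.4*3.1 = -104.66
Numerator imag = 10.4*(-7.4) - 18.5*3.1 = -134.31
Denominator = 64.37
Re(z) = -104.66/64.37 = -1.6259
Im(z) = -134.31/64.37 = -2.0865

Re(z) = -1.6259, Im(z) = -2.0865


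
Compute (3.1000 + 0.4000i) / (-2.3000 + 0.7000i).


Conjugate of z2 = -2.3000 - 0.7000i
Numerator: (3.1000 + 0.4000i)(-2.3000 - 0.7000i) = -6.8500 - 3.0900i
Denominator: (-2.3)^2 + 0.7^2 = 5.78
Result = (-6.8500 - 3.0900i)/5.78

-1.1851 - 0.5346i


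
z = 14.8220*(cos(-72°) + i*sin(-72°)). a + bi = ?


a = 14.8220*cos(-72°) = 14.8220*0.309017 = 4.5802
b = 14.8220*sin(-72°) = 14.8220*(-0.95106) = -14.0966

4.5802 - 14.0966i


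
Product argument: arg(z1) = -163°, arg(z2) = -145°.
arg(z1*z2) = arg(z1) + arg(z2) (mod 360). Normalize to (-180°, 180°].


arg(z1*z2) = -163° - 145° = -308°
Normalized to (-180°, 180°]: 52°

52°


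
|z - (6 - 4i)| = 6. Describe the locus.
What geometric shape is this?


|z - z0| = r is a circle with center z0 and radius r.
Center = (6, -4), radius = 6

Circle with center (6, -4) and radius 6


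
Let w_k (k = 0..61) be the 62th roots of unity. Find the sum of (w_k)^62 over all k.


The roots are w_k = w^k with w = e^(2*pi*i/62), and (w^k)^62 = (w^62)^k.
So S = 1 + u + u^2 + ... + u^(61) with u = w^62.
62 = 1*62 + 0, so 62 is a multiple of 62 and u = (w^62)^1 = 1.
Every one of the 62 terms equals 1: S = 62

S = 62


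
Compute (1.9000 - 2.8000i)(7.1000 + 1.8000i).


Real = 1.9*7.1 - (-2.8)*1.8 = 13.49 - (-5.04) = 18.53
Imag = 1.9*1.8 + 7.1*(-2.8) = 3.42 - (19.88) = -16.46

18.5300 - 16.4600i


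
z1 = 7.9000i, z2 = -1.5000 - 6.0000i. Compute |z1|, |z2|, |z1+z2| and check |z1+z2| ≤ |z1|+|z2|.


|z1| = sqrt(0^2 + 7.9^2) = sqrt(62.41) = 7.9000
|z2| = sqrt((-1.5)^2 + (-6)^2) = sqrt(38.25) = 6.1847
z1+z2 = -1.5000 + 1.9000i
|z1+z2| = sqrt(5.86) = 2.4207
|z1|+|z2| = 7.9000 + 6.1847 = 14.0847

|z1+z2| = 2.4207 ≤ |z1|+|z2| = 14.0847 (verified)


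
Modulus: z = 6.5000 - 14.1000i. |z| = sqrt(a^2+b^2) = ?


|z| = sqrt(6.5^2 + (-14.1)^2) = sqrt(42.25 + 198.81) = sqrt(241.06) = 15.5261

|z| = 15.5261


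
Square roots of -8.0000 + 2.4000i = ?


|z| = sqrt(64+5.76) = 8.3522
sqrt((|z|+a)/2) = sqrt((8.3522+(-8))/2) = sqrt(0.1761) = 0.4197
sqrt((|z|-a)/2) = sqrt((8.3522-(-8))/2) = sqrt(8.1761) = 2.8594

±(0.4197 + 2.8594i) i.e. 0.4197 + 2.8594i and -0.4197 - 2.8594i


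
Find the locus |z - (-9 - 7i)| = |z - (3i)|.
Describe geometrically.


Equal distances means the locus is the perpendicular bisector of z1 and z2.
Midpoint = ((-9+0)/2, (-7+3)/2) = (-4.5000, -2.0000)

Perpendicular bisector through (-4.5000, -2.0000)


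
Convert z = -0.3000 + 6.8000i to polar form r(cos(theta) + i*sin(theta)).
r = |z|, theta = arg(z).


r = sqrt(0.09+46.24) = sqrt(46.33) = 6.8066
theta = atan2(6.8, -0.3) = 92.5261 degrees

r = 6.8066, theta = 92.5261 degrees


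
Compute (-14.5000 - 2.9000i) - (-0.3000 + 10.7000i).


Real: -14.5 + 0.3 = -14.2
Imag: -2.9 - 10.7 = -13.6

-14.2000 - 13.6000i


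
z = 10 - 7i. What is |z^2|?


|z| = sqrt(100+49) = sqrt(149) = 12.2066
|z^2| = |z|^2 = (sqrt(149))^2 = 149

|z^2| = 149


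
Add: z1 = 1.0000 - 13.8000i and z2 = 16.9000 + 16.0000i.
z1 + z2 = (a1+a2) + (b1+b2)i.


Real: 1 + 16.9 = 17.9
Imag: -13.8 + 16 = 2.2

17.9000 + 2.2000i


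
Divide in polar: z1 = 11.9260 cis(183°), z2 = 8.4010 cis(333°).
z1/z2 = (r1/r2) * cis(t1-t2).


r = 11.9260 / 8.4010 = 1.4196
theta = 183° - 333° = -150° = 210° (mod 360)

1.4196 cis(210°)


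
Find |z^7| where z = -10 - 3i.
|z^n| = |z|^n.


|z| = sqrt(100+9) = sqrt(109) = 10.4403
|z^7| = |z|^7 = (sqrt(109))^7 = 109^3 * sqrt(109) = 1295029*sqrt(109)

|z^7| = 1295029*sqrt(109) ≈ 13520499.6979


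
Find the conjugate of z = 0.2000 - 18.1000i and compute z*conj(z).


z_bar = 0.2000 + 18.1000i
z*z_bar = 0.2^2 + (-18.1)^2 = 0.04 + 327.61 = 327.65

z_bar = 0.2000 + 18.1000i, z*z_bar = 327.65


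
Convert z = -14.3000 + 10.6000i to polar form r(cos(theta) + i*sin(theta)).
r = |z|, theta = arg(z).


r = sqrt(204.49+112.36) = sqrt(316.85) = 17.8003
theta = atan2(10.6, -14.3) = 143.4520 degrees

r = 17.8003, theta = 143.4520 degrees


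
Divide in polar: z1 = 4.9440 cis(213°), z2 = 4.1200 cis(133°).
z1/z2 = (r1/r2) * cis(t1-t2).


r = 4.9440 / 4.1200 = 1.2000
theta = 213° - 133° = 80° = 80° (mod 360)

1.2000 cis(80°)


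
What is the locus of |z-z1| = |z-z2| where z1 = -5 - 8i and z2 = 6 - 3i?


Equal distances means the locus is the perpendicular bisector of z1 and z2.
Midpoint = ((-5+6)/2, (-8+(-3))/2) = (0.5000, -5.5000)

Perpendicular bisector through (0.5000, -5.5000)


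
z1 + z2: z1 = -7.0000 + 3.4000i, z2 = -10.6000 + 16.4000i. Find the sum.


Real: -7 - 10.6 = -17.6
Imag: 3.4 + 16.4 = 19.8

-17.6000 + 19.8000i


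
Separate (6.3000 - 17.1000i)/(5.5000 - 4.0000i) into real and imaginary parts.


Multiply by conjugate: (6.3000 - 17.1000i)(5.5000 + 4.0000i) / (5.5^2 + (-4)^2)
Numerator real = 6.3*5.5 - (17.1)*(-4) = 103.05
Numerator imag = -17.1*5.5 - 6.3*(-4) = -68.85
Denominator = 46.25
Re(z) = 103.05/46.25 = 2.2281
Im(z) = -68.85/46.25 = -1.4886

Re(z) = 2.2281, Im(z) = -1.4886


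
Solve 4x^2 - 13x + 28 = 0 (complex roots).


disc = (-13)^2 - 4*4*28 = 169 - 448 = -279
sqrt(|disc|) = sqrt(279) = 16.7033
Real part = 13/(2*4) = 1.6250
Imag part = 16.7033/(2*4) = 2.0879

1.6250 ± 2.0879i


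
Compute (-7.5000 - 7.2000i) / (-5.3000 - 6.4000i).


Conjugate of z2 = -5.3000 + 6.4000i
Numerator: (-7.5000 - 7.2000i)(-5.3000 + 6.4000i) = 85.8300 - 9.8400i
Denominator: (-5.3)^2 + (-6.4)^2 = 69.05
Result = (85.8300 - 9.8400i)/69.05

1.2430 - 0.1425i


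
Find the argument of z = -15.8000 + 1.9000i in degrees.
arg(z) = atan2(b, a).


Re = -15.8, Im = 1.9
arg = atan2(1.9, -15.8) = 173.1429 degrees

arg(z) = 173.1429 degrees


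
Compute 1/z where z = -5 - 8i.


|z|^2 = 25+64 = 89
1/z = (-5 + 8i)/89

1/z = -0.0562 + 0.0899i


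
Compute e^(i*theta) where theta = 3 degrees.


cos(3°) = 0.9986
sin(3°) = 0.0523

e^(i*3°) = 0.9986 + 0.0523i


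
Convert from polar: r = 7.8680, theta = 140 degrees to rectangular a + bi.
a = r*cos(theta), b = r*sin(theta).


a = 7.8680*cos(140°) = 7.8680*(-0.76604) = -6.0272
b = 7.8680*sin(140°) = 7.8680*0.64279 = 5.0575

-6.0272 + 5.0575i


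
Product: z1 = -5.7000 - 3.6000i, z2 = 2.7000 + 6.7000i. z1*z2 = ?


Real = -5.7*2.7 - (-3.6)*6.7 = -15.39 - (-24.12) = 8.73
Imag = -5.7*6.7 + 2.7*(-3.6) = -38.19 - (9.72) = -47.91

8.7300 - 47.9100i


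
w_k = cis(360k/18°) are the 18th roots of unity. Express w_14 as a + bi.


Angle = 360*14/18 = 280°
a = cos(280°) = 0.1736
b = sin(280°) = -0.9848

0.1736 - 0.9848i


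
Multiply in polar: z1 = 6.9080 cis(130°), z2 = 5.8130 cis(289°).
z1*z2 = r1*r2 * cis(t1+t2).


r = 6.9080 * 5.8130 = 40.1562
theta = 130° + 289° = 419° = 59° (mod 360)

40.1562 cis(59°)


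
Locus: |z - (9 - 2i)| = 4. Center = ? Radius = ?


|z - z0| = r is a circle with center z0 and radius r.
Center = (9, -2), radius = 4

Circle with center (9, -2) and radius 4


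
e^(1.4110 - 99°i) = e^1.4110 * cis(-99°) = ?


e^1.4110 = 4.1001
cos(-99°) = -0.15643
sin(-99°) = -0.98769
Real = 4.1001*(-0.15643) = -0.6414
Imag = 4.1001*(-0.98769) = -4.0496

-0.6414 - 4.0496i


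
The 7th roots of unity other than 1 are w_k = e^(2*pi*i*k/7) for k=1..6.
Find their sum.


With w = e^(2*pi*i/7), all 7 of the 7th roots of unity w^0 = 1, w, ..., w^(6) sum to 0: 1 + w + ... + w^(6) = (1 - w^7)/(1 - w) = 0 since w^7 = 1, w ≠ 1.
Removing the root 1: w + w^2 + ... + w^(6) = 0 - 1 = -1

Sum = -1


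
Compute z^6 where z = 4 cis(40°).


r^6 = 4^6 = 4096
n*theta = 6*40° = 240° = 240° (mod 360)
a = 4096*cos(240°) = -2048.0000
b = 4096*sin(240°) = -3547.2401

4096 cis(240°) = -2048.0000 - 3547.2401i


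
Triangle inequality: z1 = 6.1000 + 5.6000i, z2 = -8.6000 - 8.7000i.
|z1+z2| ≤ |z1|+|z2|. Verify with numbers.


|z1| = sqrt(6.1^2 + 5.6^2) = sqrt(68.57) = 8.2807
|z2| = sqrt((-8.6)^2 + (-8.7)^2) = sqrt(149.65) = 12.2332
z1+z2 = -2.5000 - 3.1000i
|z1+z2| = sqrt(15.86) = 3.9825
|z1|+|z2| = 8.2807 + 12.2332 = 20.5139

|z1+z2| = 3.9825 ≤ |z1|+|z2| = 20.5139 (verified)


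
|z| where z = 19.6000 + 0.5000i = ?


|z| = sqrt(19.6^2 + 0.5^2) = sqrt(384.16 + 0.25) = sqrt(384.41) = 19.6064

|z| = 19.6064


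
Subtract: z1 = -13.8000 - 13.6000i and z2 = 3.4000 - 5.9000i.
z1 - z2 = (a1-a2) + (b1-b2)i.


Real: -13.8 - 3.4 = -17.2
Imag: -13.6 + 5.9 = -7.7

-17.2000 - 7.7000i


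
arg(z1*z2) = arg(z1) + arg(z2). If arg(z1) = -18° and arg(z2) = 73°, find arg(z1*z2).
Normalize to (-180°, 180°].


arg(z1*z2) = -18° + 73° = 55°
Normalized to (-180°, 180°]: 55°

55°


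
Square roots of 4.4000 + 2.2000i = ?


|z| = sqrt(19.36+4.84) = 4.9193
sqrt((|z|+a)/2) = sqrt((4.9193+4.4)/2) = sqrt(4.6597) = 2.1586
sqrt((|z|-a)/2) = sqrt((4.9193-4.4)/2) = sqrt(0.2597) = 0.5096

±(2.1586 + 0.5096i) i.e. 2.1586 + 0.5096i and -2.1586 - 0.5096i


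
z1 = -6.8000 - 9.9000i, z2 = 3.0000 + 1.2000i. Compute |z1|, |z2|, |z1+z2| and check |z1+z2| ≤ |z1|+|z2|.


|z1| = sqrt((-6.8)^2 + (-9.9)^2) = sqrt(144.25) = 12.0104
|z2| = sqrt(3^2 + 1.2^2) = sqrt(10.44) = 3.2311
z1+z2 = -3.8000 - 8.7000i
|z1+z2| = sqrt(90.13) = 9.4937
|z1|+|z2| = 12.0104 + 3.2311 = 15.2415

|z1+z2| = 9.4937 ≤ |z1|+|z2| = 15.2415 (verified)


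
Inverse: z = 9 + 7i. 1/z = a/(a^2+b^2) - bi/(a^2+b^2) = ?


|z|^2 = 81+49 = 130
1/z = (9 - 7i)/130

1/z = 0.0692 - 0.0538i


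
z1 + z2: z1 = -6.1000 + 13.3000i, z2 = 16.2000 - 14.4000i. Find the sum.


Real: -6.1 + 16.2 = 10.1
Imag: 13.3 - 14.4 = -1.1

10.1000 - 1.1000i


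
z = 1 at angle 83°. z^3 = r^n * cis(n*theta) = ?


r^3 = 1^3 = 1
n*theta = 3*83° = 249° = 249° (mod 360)
a = 1*cos(249°) = -0.3584
b = 1*sin(249°) = -0.9336

1 cis(249°) = -0.3584 - 0.9336i


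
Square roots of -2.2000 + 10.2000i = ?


|z| = sqrt(4.84+104.04) = 10.4346
sqrt((|z|+a)/2) = sqrt((10.4346+(-2.2))/2) = sqrt(4.1173) = 2.0291
sqrt((|z|-a)/2) = sqrt((10.4346-(-2.2))/2) = sqrt(6.3173) = 2.5134

±(2.0291 + 2.5134i) i.e. 2.0291 + 2.5134i and -2.0291 - 2.5134i


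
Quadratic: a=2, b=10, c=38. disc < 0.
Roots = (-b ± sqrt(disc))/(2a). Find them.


disc = 10^2 - 4*2*38 = 100 - 304 = -204
sqrt(|disc|) = sqrt(204) = 14.2829
Real part = -10/(2*2) = -2.5000
Imag part = 14.2829/(2*2) = 3.5707

-2.5000 ± 3.5707i


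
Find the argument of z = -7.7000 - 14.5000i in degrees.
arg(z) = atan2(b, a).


Re = -7.7, Im = -14.5
arg = atan2(-14.5, -7.7) = -117.9698 degrees

arg(z) = -117.9698 degrees


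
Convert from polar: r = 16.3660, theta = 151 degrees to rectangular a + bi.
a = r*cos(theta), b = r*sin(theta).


a = 16.3660*cos(151°) = 16.3660*(-0.87462) = -14.3140
b = 16.3660*sin(151°) = 16.3660*0.48481 = 7.9344

-14.3140 + 7.9344i


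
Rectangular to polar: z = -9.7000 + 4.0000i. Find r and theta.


r = sqrt(94.09+16) = sqrt(110.09) = 10.4924
theta = atan2(4, -9.7) = 157.5902 degrees

r = 10.4924, theta = 157.5902 degrees


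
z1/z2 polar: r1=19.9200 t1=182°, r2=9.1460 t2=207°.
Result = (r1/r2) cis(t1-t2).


r = 19.9200 / 9.1460 = 2.1780
theta = 182° - 207° = -25° = 335° (mod 360)

2.1780 cis(335°)


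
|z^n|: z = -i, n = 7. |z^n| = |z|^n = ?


|z| = sqrt(0+1) = sqrt(1) = 1
|z^7| = |z|^7 = 1^7 = 1

|z^7| = 1


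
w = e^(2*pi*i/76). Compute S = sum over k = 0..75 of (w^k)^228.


The roots are w_k = w^k with w = e^(2*pi*i/76), and (w^k)^228 = (w^228)^k.
So S = 1 + u + u^2 + ... + u^(75) with u = w^228.
228 = 3*76 + 0, so 228 is a multiple of 76 and u = (w^76)^3 = 1.
Every one of the 76 terms equals 1: S = 76

S = 76


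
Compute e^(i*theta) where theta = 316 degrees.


cos(316°) = 0.7193
sin(316°) = -0.6947

e^(i*316°) = 0.7193 - 0.6947i


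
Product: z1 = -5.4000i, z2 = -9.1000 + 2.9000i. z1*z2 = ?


Real = 0*(-9.1) - (-5.4)*2.9 = 0 - (-15.66) = 15.66
Imag = 0*2.9 - (9.1)*(-5.4) = 0 + 49.14 = 49.14

15.6600 + 49.1400i


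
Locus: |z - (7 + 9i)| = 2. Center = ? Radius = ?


|z - z0| = r is a circle with center z0 and radius r.
Center = (7, 9), radius = 2

Circle with center (7, 9) and radius 2


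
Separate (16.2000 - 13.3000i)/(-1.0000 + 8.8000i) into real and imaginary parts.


Multiply by conjugate: (16.2000 - 13.3000i)(-1.0000 - 8.8000i) / ((-1)^2 + 8.8^2)
Numerator real = 16.2*(-1) - (13.3)*8.8 = -133.24
Numerator imag = -13.3*(-1) - 16.2*8.8 = -129.26
Denominator = 78.44
Re(z) = -133.24/78.44 = -1.6986
Im(z) = -129.26/78.44 = -1.6479

Re(z) = -1.6986, Im(z) = -1.6479


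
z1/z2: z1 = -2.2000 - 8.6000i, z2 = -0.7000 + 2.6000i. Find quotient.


Conjugate of z2 = -0.7000 - 2.6000i
Numerator: (-2.2000 - 8.6000i)(-0.7000 - 2.6000i) = -20.8200 + 11.7400i
Denominator: (-0.7)^2 + 2.6^2 = 7.25
Result = (-20.8200 + 11.7400i)/7.25

-2.8717 + 1.6193i


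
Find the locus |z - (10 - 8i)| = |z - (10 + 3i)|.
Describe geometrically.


Equal distances means the locus is the perpendicular bisector of z1 and z2.
Midpoint = ((10+10)/2, (-8+3)/2) = (10.0000, -2.5000)

Perpendicular bisector through (10.0000, -2.5000)


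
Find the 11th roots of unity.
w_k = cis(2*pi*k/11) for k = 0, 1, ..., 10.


The 11th roots of unity are cis(360k/11°) for k=0..10
Angle step = 360/11 = 32.7273°
Primitive root: cis(32.7273°)
Primitive root = 0.8413 + 0.5406i

11 roots at angles: 0°, 32.7273°, 65.4545°, 98.1818°, 130.9091°, 163.6364°, 196.3636°, 229.0909°, 261.8182°, 294.5455°, 327.2727°


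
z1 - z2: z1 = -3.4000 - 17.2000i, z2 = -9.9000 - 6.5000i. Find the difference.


Real: -3.4 + 9.9 = 6.5
Imag: -17.2 + 6.5 = -10.7

6.5000 - 10.7000i


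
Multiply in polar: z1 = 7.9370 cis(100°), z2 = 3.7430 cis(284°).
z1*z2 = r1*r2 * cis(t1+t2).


r = 7.9370 * 3.7430 = 29.7082
theta = 100° + 284° = 384° = 24° (mod 360)

29.7082 cis(24°)


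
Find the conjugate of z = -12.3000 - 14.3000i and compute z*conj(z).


z_bar = -12.3000 + 14.3000i
z*z_bar = (-12.3)^2 + (-14.3)^2 = 151.29 + 204.49 = 355.78

z_bar = -12.3000 + 14.3000i, z*z_bar = 355.78


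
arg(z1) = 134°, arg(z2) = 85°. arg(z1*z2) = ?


arg(z1*z2) = 134° + 85° = 219°
Normalized to (-180°, 180°]: -141°

-141°


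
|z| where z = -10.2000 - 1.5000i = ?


|z| = sqrt((-10.2)^2 + (-1.5)^2) = sqrt(104.04 + 2.25) = sqrt(106.29) = 10.3097

|z| = 10.3097


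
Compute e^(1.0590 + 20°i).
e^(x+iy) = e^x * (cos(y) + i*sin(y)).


e^1.0590 = 2.8835
cos(20°) = 0.9397
sin(20°) = 0.342
Real = 2.8835*0.9397 = 2.7096
Imag = 2.8835*0.342 = 0.9862

2.7096 + 0.9862i


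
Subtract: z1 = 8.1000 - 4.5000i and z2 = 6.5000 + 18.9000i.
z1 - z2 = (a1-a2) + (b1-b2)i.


Real: 8.1 - 6.5 = 1.6
Imag: -4.5 - 18.9 = -23.4

1.6000 - 23.4000i


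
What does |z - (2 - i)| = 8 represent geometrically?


|z - z0| = r is a circle with center z0 and radius r.
Center = (2, -1), radius = 8

Circle with center (2, -1) and radius 8


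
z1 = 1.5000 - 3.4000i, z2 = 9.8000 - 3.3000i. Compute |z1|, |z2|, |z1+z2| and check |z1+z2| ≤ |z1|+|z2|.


|z1| = sqrt(1.5^2 + (-3.4)^2) = sqrt(13.81) = 3.7162
|z2| = sqrt(9.8^2 + (-3.3)^2) = sqrt(106.93) = 10.3407
z1+z2 = 11.3000 - 6.7000i
|z1+z2| = sqrt(172.58) = 13.1370
|z1|+|z2| = 3.7162 + 10.3407 = 14.0569

|z1+z2| = 13.1370 ≤ |z1|+|z2| = 14.0569 (verified)


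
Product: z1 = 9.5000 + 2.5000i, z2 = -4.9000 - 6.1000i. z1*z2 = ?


Real = 9.5*(-4.9) - 2.5*(-6.1) = -46.55 - (-15.25) = -31.3
Imag = 9.5*(-6.1) - (4.9)*2.5 = -57.95 - (12.25) = -70.2

-31.3000 - 70.2000i


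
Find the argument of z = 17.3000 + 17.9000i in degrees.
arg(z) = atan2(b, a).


Re = 17.3, Im = 17.9
arg = atan2(17.9, 17.3) = 45.9765 degrees

arg(z) = 45.9765 degrees


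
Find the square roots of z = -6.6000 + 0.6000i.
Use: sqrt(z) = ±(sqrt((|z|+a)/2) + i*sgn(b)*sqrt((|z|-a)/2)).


|z| = sqrt(43.56+0.36) = 6.6272
sqrt((|z|+a)/2) = sqrt((6.6272+(-6.6))/2) = sqrt(0.0136) = 0.1167
sqrt((|z|-a)/2) = sqrt((6.6272-(-6.6))/2) = sqrt(6.6136) = 2.5717

±(0.1167 + 2.5717i) i.e. 0.1167 + 2.5717i and -0.1167 - 2.5717i


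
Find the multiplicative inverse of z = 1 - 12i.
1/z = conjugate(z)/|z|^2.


|z|^2 = 1+144 = 145
1/z = (1 + 12i)/145

1/z = 0.0069 + 0.0828i


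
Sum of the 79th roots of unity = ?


The sum of all 79th roots of unity is 0.
Geometric series: (1 - w^79)/(1 - w) = (1-1)/(1-w) = 0 since w^79 = 1, w ≠ 1.
Alternatively: coefficient of z^78 in z^79 - 1 is 0.

0


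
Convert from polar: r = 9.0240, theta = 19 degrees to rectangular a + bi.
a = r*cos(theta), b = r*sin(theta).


a = 9.0240*cos(19°) = 9.0240*0.94552 = 8.5324
b = 9.0240*sin(19°) = 9.0240*0.32557 = 2.9379

8.5324 + 2.9379i


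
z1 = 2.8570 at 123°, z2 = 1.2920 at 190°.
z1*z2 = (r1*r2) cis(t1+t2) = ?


r = 2.8570 * 1.2920 = 3.6912
theta = 123° + 190° = 313° = 313° (mod 360)

3.6912 cis(313°)


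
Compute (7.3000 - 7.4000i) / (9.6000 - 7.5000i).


Conjugate of z2 = 9.6000 + 7.5000i
Numerator: (7.3000 - 7.4000i)(9.6000 + 7.5000i) = 125.5800 - 16.2900i
Denominator: 9.6^2 + (-7.5)^2 = 148.41
Result = (125.5800 - 16.2900i)/148.41

0.8462 - 0.1098i


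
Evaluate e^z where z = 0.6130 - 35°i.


e^0.6130 = 1.84596
cos(-35°) = 0.81915
sin(-35°) = -0.5736
Real = 1.84596*0.81915 = 1.5121
Imag = 1.84596*(-0.5736) = -1.0588

1.5121 - 1.0588i


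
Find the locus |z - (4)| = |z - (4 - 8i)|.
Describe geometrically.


Equal distances means the locus is the perpendicular bisector of z1 and z2.
Midpoint = ((4+4)/2, (0+(-8))/2) = (4.0000, -4.0000)

Perpendicular bisector through (4.0000, -4.0000)


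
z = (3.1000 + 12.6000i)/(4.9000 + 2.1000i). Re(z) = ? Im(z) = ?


Multiply by conjugate: (3.1000 + 12.6000i)(4.9000 - 2.1000i) / (4.9^2 + 2.1^2)
Numerator real = 3.1*4.9 + 12.6*2.1 = 41.65
Numerator imag = 12.6*4.9 - 3.1*2.1 = 55.23
Denominator = 28.42
Re(z) = 41.65/28.42 = 1.4655
Im(z) = 55.23/28.42 = 1.9433

Re(z) = 1.4655, Im(z) = 1.9433


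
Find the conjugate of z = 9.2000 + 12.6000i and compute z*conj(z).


z_bar = 9.2000 - 12.6000i
z*z_bar = 9.2^2 + 12.6^2 = 84.64 + 158.76 = 243.4

z_bar = 9.2000 - 12.6000i, z*z_bar = 243.4


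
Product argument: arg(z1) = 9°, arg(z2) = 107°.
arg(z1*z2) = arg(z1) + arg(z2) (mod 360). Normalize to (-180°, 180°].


arg(z1*z2) = 9° + 107° = 116°
Normalized to (-180°, 180°]: 116°

116°


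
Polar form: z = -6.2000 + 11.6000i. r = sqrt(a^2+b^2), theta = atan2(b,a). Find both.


r = sqrt(38.44+134.56) = sqrt(173) = 13.1529
theta = atan2(11.6, -6.2) = 118.1237 degrees

r = 13.1529, theta = 118.1237 degrees


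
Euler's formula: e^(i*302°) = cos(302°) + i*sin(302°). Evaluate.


cos(302°) = 0.5299
sin(302°) = -0.8480

e^(i*302°) = 0.5299 - 0.8480i


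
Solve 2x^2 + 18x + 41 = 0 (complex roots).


disc = 18^2 - 4*2*41 = 324 - 328 = -4
sqrt(|disc|) = sqrt(4) = 2.0000
Real part = -18/(2*2) = -4.5000
Imag part = 2.0000/(2*2) = 0.5000

-4.5000 ± 0.5000i


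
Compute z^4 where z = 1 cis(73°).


r^4 = 1^4 = 1
n*theta = 4*73° = 292° = 292° (mod 360)
a = 1*cos(292°) = 0.3746
b = 1*sin(292°) = -0.9272

1 cis(292°) = 0.3746 - 0.9272i


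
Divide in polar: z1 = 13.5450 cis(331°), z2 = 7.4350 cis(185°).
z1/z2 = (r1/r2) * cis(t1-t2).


r = 13.5450 / 7.4350 = 1.8218
theta = 331° - 185° = 146° = 146° (mod 360)

1.8218 cis(146°)


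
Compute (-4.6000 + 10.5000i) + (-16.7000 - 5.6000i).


Real: -4.6 - 16.7 = -21.3
Imag: 10.5 - 5.6 = 4.9

-21.3000 + 4.9000i


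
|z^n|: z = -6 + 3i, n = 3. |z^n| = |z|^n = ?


|z| = sqrt(36+9) = sqrt(45) = 6.7082
|z^3| = |z|^3 = (sqrt(45))^3 = 45*sqrt(45)

|z^3| = 45*sqrt(45) ≈ 301.8692


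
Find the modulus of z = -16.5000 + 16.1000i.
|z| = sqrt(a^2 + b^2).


|z| = sqrt((-16.5)^2 + 16.1^2) = sqrt(272.25 + 259.21) = sqrt(531.46) = 23.0534

|z| = 23.0534


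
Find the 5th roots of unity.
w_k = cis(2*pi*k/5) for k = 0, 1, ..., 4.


The 5th roots of unity are cis(360k/5°) for k=0..4
Angle step = 360/5 = 72°
Primitive root: cis(72°)
Primitive root = 0.3090 + 0.9511i

5 roots at angles: 0°, 72°, 144°, 216°, 288°


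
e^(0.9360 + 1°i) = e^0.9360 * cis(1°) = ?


e^0.9360 = 2.5498
cos(1°) = 0.99985
sin(1°) = 0.01745
Real = 2.5498*0.99985 = 2.5494
Imag = 2.5498*0.01745 = 0.0445

2.5494 + 0.0445i


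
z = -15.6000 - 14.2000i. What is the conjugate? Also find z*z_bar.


z_bar = -15.6000 + 14.2000i
z*z_bar = (-15.6)^2 + (-14.2)^2 = 243.36 + 201.64 = 445

z_bar = -15.6000 + 14.2000i, z*z_bar = 445


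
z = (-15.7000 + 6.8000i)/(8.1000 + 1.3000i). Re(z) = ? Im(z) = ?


Multiply by conjugate: (-15.7000 + 6.8000i)(8.1000 - 1.3000i) / (8.1^2 + 1.3^2)
Numerator real = -15.7*8.1 + 6.8*1.3 = -118.33
Numerator imag = 6.8*8.1 - (-15.7)*1.3 = 75.49
Denominator = 67.3
Re(z) = -118.33/67.3 = -1.7582
Im(z) = 75.49/67.3 = 1.1217

Re(z) = -1.7582, Im(z) = 1.1217


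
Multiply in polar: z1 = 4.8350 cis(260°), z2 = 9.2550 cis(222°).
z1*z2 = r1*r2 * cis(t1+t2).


r = 4.8350 * 9.2550 = 44.7479
theta = 260° + 222° = 482° = 122° (mod 360)

44.7479 cis(122°)


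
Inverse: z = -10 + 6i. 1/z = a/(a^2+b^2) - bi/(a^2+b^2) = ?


|z|^2 = 100+36 = 136
1/z = (-10 - 6i)/136

1/z = -0.0735 - 0.0441i


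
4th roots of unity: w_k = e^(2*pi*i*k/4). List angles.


The 4th roots of unity are cis(360k/4°) for k=0..3
Angle step = 360/4 = 90°
Primitive root: cis(90°)
Primitive root = 0 + 1.0000i

4 roots at angles: 0°, 90°, 180°, 270°


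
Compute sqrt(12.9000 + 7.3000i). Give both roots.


|z| = sqrt(166.41+53.29) = 14.8223
sqrt((|z|+a)/2) = sqrt((14.8223+12.9)/2) = sqrt(13.8611) = 3.7231
sqrt((|z|-a)/2) = sqrt((14.8223-12.9)/2) = sqrt(0.9611) = 0.9804

±(3.7231 + 0.9804i) i.e. 3.7231 + 0.9804i and -3.7231 - 0.9804i


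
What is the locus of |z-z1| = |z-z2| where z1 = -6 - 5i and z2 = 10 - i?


Equal distances means the locus is the perpendicular bisector of z1 and z2.
Midpoint = ((-6+10)/2, (-5+(-1))/2) = (2.0000, -3.0000)

Perpendicular bisector through (2.0000, -3.0000)


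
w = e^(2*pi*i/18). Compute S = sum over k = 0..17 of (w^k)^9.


The roots are w_k = w^k with w = e^(2*pi*i/18), and (w^k)^9 = (w^9)^k.
So S = 1 + u + u^2 + ... + u^(17) with u = w^9.
9 = 0*18 + 9, so 9 is not a multiple of 18: u = w^9 ≠ 1 (w is a primitive 18th root), while u^18 = (w^18)^9 = 1.
Geometric series: S = (1 - u^18)/(1 - u) = (1 - 1)/(1 - u) = 0

S = 0


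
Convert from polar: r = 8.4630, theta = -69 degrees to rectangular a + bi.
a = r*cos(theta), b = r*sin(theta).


a = 8.4630*cos(-69°) = 8.4630*0.35837 = 3.0329
b = 8.4630*sin(-69°) = 8.4630*(-0.93358) = -7.9009

3.0329 - 7.9009i


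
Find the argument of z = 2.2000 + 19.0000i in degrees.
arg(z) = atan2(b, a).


Re = 2.2, Im = 19
arg = atan2(19, 2.2) = 83.3952 degrees

arg(z) = 83.3952 degrees


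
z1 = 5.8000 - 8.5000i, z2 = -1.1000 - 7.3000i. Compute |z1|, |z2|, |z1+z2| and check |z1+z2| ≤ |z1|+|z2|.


|z1| = sqrt(5.8^2 + (-8.5)^2) = sqrt(105.89) = 10.2903
|z2| = sqrt((-1.1)^2 + (-7.3)^2) = sqrt(54.5) = 7.3824
z1+z2 = 4.7000 - 15.8000i
|z1+z2| = sqrt(271.73) = 16.4842
|z1|+|z2| = 10.2903 + 7.3824 = 17.6727

|z1+z2| = 16.4842 ≤ |z1|+|z2| = 17.6727 (verified)


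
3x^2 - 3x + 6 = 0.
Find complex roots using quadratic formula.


disc = (-3)^2 - 4*3*6 = 9 - 72 = -63
sqrt(|disc|) = sqrt(63) = 7.9373
Real part = 3/(2*3) = 0.5000
Imag part = 7.9373/(2*3) = 1.3229

0.5000 ± 1.3229i


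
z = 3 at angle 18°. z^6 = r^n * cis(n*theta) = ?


r^6 = 3^6 = 729
n*theta = 6*18° = 108° = 108° (mod 360)
a = 729*cos(108°) = -225.2734
b = 729*sin(108°) = 693.3202

729 cis(108°) = -225.2734 + 693.3202i


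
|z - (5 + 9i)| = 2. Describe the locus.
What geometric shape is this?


|z - z0| = r is a circle with center z0 and radius r.
Center = (5, 9), radius = 2

Circle with center (5, 9) and radius 2


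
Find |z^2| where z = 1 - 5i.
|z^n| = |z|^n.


|z| = sqrt(1+25) = sqrt(26) = 5.0990
|z^2| = |z|^2 = (sqrt(26))^2 = 26

|z^2| = 26


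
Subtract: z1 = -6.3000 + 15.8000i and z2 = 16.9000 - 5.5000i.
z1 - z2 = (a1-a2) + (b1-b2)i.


Real: -6.3 - 16.9 = -23.2
Imag: 15.8 + 5.5 = 21.3

-23.2000 + 21.3000i


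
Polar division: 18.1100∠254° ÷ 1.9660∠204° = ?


r = 18.1100 / 1.9660 = 9.2116
theta = 254° - 204° = 50° = 50° (mod 360)

9.2116 cis(50°)


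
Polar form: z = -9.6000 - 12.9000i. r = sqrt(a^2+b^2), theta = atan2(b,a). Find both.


r = sqrt(92.16+166.41) = sqrt(258.57) = 16.0801
theta = atan2(-12.9, -9.6) = -126.6561 degrees

r = 16.0801, theta = -126.6561 degrees


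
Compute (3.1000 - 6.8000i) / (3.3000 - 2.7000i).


Conjugate of z2 = 3.3000 + 2.7000i
Numerator: (3.1000 - 6.8000i)(3.3000 + 2.7000i) = 28.5900 - 14.0700i
Denominator: 3.3^2 + (-2.7)^2 = 18.18
Result = (28.5900 - 14.0700i)/18.18

1.5726 - 0.7739i


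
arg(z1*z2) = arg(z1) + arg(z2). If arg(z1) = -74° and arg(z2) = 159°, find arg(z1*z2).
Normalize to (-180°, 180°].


arg(z1*z2) = -74° + 159° = 85°
Normalized to (-180°, 180°]: 85°

85°


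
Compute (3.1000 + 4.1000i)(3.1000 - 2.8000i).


Real = 3.1*3.1 - 4.1*(-2.8) = 9.61 - (-11.48) = 21.09
Imag = 3.1*(-2.8) + 3.1*4.1 = -8.68 + 12.71 = 4.03

21.0900 + 4.0300i


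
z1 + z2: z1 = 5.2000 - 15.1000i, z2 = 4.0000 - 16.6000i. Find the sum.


Real: 5.2 + 4 = 9.2
Imag: -15.1 - 16.6 = -31.7

9.2000 - 31.7000i


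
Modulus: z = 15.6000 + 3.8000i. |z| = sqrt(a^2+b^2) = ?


|z| = sqrt(15.6^2 + 3.8^2) = sqrt(243.36 + 14.44) = sqrt(257.8) = 16.0562

|z| = 16.0562


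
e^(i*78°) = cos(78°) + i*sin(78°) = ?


cos(78°) = 0.2079
sin(78°) = 0.9781

e^(i*78°) = 0.2079 + 0.9781i


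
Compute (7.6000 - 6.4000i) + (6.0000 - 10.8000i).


Real: 7.6 + 6 = 13.6
Imag: -6.4 - 10.8 = -17.2

13.6000 - 17.2000i


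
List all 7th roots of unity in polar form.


The 7th roots of unity are cis(360k/7°) for k=0..6
Angle step = 360/7 = 51.4286°
Primitive root: cis(51.4286°)
Primitive root = 0.6235 + 0.7818i

7 roots at angles: 0°, 51.4286°, 102.8571°, 154.2857°, 205.7143°, 257.1429°, 308.5714°


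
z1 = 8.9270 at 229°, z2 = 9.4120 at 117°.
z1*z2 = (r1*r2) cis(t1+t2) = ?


r = 8.9270 * 9.4120 = 84.0209
theta = 229° + 117° = 346° = 346° (mod 360)

84.0209 cis(346°)


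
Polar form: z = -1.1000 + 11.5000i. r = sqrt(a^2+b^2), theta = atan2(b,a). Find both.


r = sqrt(1.21+132.25) = sqrt(133.46) = 11.5525
theta = atan2(11.5, -1.1) = 95.4638 degrees

r = 11.5525, theta = 95.4638 degrees


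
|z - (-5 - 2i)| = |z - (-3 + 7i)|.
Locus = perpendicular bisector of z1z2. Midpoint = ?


Equal distances means the locus is the perpendicular bisector of z1 and z2.
Midpoint = ((-5+(-3))/2, (-2+7)/2) = (-4.0000, 2.5000)

Perpendicular bisector through (-4.0000, 2.5000)


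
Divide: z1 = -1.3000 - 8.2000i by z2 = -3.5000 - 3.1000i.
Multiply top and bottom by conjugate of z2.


Conjugate of z2 = -3.5000 + 3.1000i
Numerator: (-1.3000 - 8.2000i)(-3.5000 + 3.1000i) = 29.9700 + 24.6700i
Denominator: (-3.5)^2 + (-3.1)^2 = 21.86
Result = (29.9700 + 24.6700i)/21.86

1.3710 + 1.1285i
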